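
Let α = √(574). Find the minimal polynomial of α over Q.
m_α(x) = x^2 - 574

α satisfies α^2 - 574 = 0, so x^2 - 574 annihilates α. Since d = 574 is squarefree and ≠ 1, it is not a perfect square in Q, so x^2 - 574 has no rational root and is therefore irreducible over Q (a degree-2 polynomial over a field is irreducible iff it has no root). Hence m_α(x) = x^2 - 574.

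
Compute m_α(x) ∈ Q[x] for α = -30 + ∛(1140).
m_α(x) = x^3 + 90x^2 + 2700x + 25860

Set β = α + 30 = ∛(1140), so β^3 = 1140. Then (α + 30)^3 - 1140 = 0, i.e. α is a root of g(x) = (x + 30)^3 - 1140 = x^3 + 90x^2 + 2700x + 25860. Since g(x) = h(x + 30) where h(x) = x^3 - 1140, and h is irreducible over Q (because 1140 is not a perfect cube, so h has no rational root, and a monic cubic with no rational root is irreducible), g is also irreducible (irreducibility is preserved under the substitution x → x + 30). Hence m_α(x) = x^3 + 90x^2 + 2700x + 25860.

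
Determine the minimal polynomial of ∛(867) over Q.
m_α(x) = x^3 - 867

α satisfies α^3 = 867, so x^3 - 867 annihilates α. By the rational root test, a rational root p/q (in lowest terms) of x^3 - 867 would satisfy p^3 = 867 q^3, forcing q = 1 and p^3 = 867; but 867 is not a perfect cube, contradiction. A monic cubic over Q with no rational root is irreducible (any nontrivial factorization would include a linear factor). Hence x^3 - 867 is the minimal polynomial of α, and in particular [Q(α):Q] = 3.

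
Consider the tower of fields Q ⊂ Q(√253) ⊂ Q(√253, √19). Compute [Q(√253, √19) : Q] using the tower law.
[Q(√253, √19) : Q] = 4

[Q(√253):Q] = 2 (min poly x^2 - 253, irreducible since 253 is squarefree > 1). For the top step, suppose √19 ∈ Q(√253), say √19 = c + d√253 with c, d ∈ Q. Squaring: 19 = c^2 + 253d^2 + 2cd√253. Since √253 ∉ Q this forces 2cd = 0. If d = 0 then √19 = c ∈ Q, contradicting 19 squarefree > 1. If c = 0 then 19 = 253d^2, so 253·19 = (253d)^2 is a perfect square in Q — but 253·19 = 4807 is not a perfect square (since 253 and 19 are distinct squarefree integers). Contradiction. Hence √19 ∉ Q(√253), so x^2 - 19 stays irreducible over Q(√253) and [Q(√253, √19) : Q(√253)] = 2. By the tower law, [Q(√253, √19) : Q] = 2 · 2 = 4.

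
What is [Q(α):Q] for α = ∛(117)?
[Q(α):Q] = 3

The minimal polynomial of α is x^3 - 117, irreducible over Q since 117 is not a perfect cube (so x^3 - 117 has no rational root). Hence [Q(α):Q] = deg(m_α) = 3.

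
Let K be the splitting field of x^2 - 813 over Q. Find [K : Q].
[K : Q] = 2

f(x) = x^2 - 813 factors as (x - √813)(x + √813). The splitting field is K = Q(√813). Since 813 is squarefree and > 1, it is not a perfect square, so x^2 - 813 is irreducible over Q and [Q(√813) : Q] = 2. Hence [K : Q] = 2.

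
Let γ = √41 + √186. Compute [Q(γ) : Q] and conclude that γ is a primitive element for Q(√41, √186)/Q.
[Q(γ) : Q] = 4 (equivalently, Q(γ) = Q(√41, √186))

Obviously Q(γ) ⊆ Q(√41, √186), and [Q(√41, √186):Q] = 4 (since 41, 186 are distinct squarefree integers > 1 with 7626 not a perfect square). To show equality we compute the minimal polynomial of γ. From γ = √41 + √186: γ^2 = 41 + 2√(7626) + 186 = 227 + 2√(7626), so γ^2 - 227 = 2√(7626); squaring, (γ^2 - 227)^2 = 4·7626, i.e. γ^4 - 454γ^2 + 51529 - 30504 = 0, i.e. γ^4 - 454γ^2 + 21025 = 0. So γ is a root of x^4 - 454x^2 + 21025. This polynomial is irreducible over Q: it has no rational root (each ±√41 ± √186 is irrational), and any factorization into two quadratics over Q would force √(7626) ∈ Q (pairing opposite roots) or √41, √186 ∈ Q (other pairings), all impossible. Hence [Q(γ):Q] = 4 = [Q(√41, √186):Q], so Q(γ) = Q(√41, √186).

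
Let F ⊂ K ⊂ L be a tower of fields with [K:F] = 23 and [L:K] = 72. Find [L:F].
[L:F] = 1656

The tower law says that for any tower of field extensions F ⊂ K ⊂ L with finite degrees, [L:F] = [L:K] · [K:F]. Here this gives [L:F] = 72 · 23 = 1656.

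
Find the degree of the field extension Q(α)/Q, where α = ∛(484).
[Q(α):Q] = 3

The minimal polynomial of α is x^3 - 484, irreducible over Q since 484 is not a perfect cube (so x^3 - 484 has no rational root). Hence [Q(α):Q] = deg(m_α) = 3.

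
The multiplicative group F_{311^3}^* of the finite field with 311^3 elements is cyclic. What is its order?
|F_{311^3}^*| = 30080230

F_{311^3} has 311^3 = 30080231 elements; its multiplicative group consists of all nonzero elements, so |F_{311^3}^*| = 30080231 - 1 = 30080230. (It is cyclic since any finite subgroup of the multiplicative group of a field is cyclic.)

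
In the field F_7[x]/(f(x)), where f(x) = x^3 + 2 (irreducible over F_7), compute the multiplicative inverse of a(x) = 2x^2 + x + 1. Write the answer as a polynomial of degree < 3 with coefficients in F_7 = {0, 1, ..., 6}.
a(x)^(-1) ≡ 6x^2 + 5x + 5 (mod f(x))

Since f is irreducible over F_7, F_7[x]/(f) is a field and a(x) ≠ 0 has an inverse. Apply the extended Euclidean algorithm to f(x) and a(x) in F_7[x]: f(x) = (4x + 5)·a(x) + (5x + 4);  a(x) = (6x + 1)·(5x + 4) + (4). The last nonzero remainder is the constant 4 = gcd(f, a) in F_7. Back-substituting through the division chain expresses 4 = s(x)·a(x) + t(x)·f(x) with s(x) ≡ 3x^2 + 6x + 6 (mod f), so (3x^2 + 6x + 6)·a(x) ≡ 4 (mod f). Multiplying by 4^(-1) ≡ 2 in F_7 gives a(x)^(-1) ≡ 2·(3x^2 + 6x + 6) ≡ 6x^2 + 5x + 5 (mod f). Check: (2x^2 + x + 1)·(6x^2 + 5x + 5) = 5x^4 + 2x^3 + 3x + 5 ≡ 1 (mod x^3 + 2).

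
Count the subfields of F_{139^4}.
F_{139^4} has 3 subfields

The subfields of F_{p^n} are exactly the fields F_{p^d} for d | n (each is the fixed field of the unique index-d subgroup of Gal(F_{p^n}/F_p) ≅ Z/nZ). The divisors of n = 4 are {1, 2, 4}, giving 3 subfields: F_{139^1}, F_{139^2}, F_{139^4}.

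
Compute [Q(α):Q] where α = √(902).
[Q(α):Q] = 2

[Q(α):Q] equals the degree of the minimal polynomial of α. Here α^2 = 902 and x^2 - 902 is irreducible (d = 902 is squarefree, ≠ 1, hence not a square), so deg(m_α) = 2. Thus [Q(α):Q] = 2.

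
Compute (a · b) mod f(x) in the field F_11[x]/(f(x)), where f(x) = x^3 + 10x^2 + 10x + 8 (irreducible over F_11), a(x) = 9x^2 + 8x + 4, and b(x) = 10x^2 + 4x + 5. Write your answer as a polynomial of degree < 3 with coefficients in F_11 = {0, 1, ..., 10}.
a · b ≡ 6x^2 + 4x (mod f(x))

Multiply in F_11[x]: a(x)·b(x) = (9x^2 + 8x + 4)·(10x^2 + 4x + 5) = 2x^4 + 6x^3 + 7x^2 + x + 9. This has degree ≥ 3, so divide by f(x) over F_11: 2x^4 + 6x^3 + 7x^2 + x + 9 = (2x + 8)·(x^3 + 10x^2 + 10x + 8) + (6x^2 + 4x). Hence a·b ≡ 6x^2 + 4x (mod f). (F_11[x]/(f) is a field with 11^3 = 1331 elements since f is irreducible of degree 3.)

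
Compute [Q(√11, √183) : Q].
[Q(√11, √183) : Q] = 4

[Q(√11):Q] = 2 (min poly x^2 - 11, irreducible since 11 is squarefree > 1). For the top step, suppose √183 ∈ Q(√11), say √183 = c + d√11 with c, d ∈ Q. Squaring: 183 = c^2 + 11d^2 + 2cd√11. Since √11 ∉ Q this forces 2cd = 0. If d = 0 then √183 = c ∈ Q, contradicting 183 squarefree > 1. If c = 0 then 183 = 11d^2, so 11·183 = (11d)^2 is a perfect square in Q — but 11·183 = 2013 is not a perfect square (since 11 and 183 are distinct squarefree integers). Contradiction. Hence √183 ∉ Q(√11), so x^2 - 183 stays irreducible over Q(√11) and [Q(√11, √183) : Q(√11)] = 2. By the tower law, [Q(√11, √183) : Q] = 2 · 2 = 4.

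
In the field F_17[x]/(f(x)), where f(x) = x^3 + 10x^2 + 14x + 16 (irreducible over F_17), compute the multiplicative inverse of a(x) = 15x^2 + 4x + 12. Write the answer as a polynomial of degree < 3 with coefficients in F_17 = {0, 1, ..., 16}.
a(x)^(-1) ≡ 14x^2 + 10x + 12 (mod f(x))

Since f is irreducible over F_17, F_17[x]/(f) is a field and a(x) ≠ 0 has an inverse. Apply the extended Euclidean algorithm to f(x) and a(x) in F_17[x]: f(x) = (8x + 11)·a(x) + (10x + 3);  a(x) = (10x + 11)·(10x + 3) + (13). The last nonzero remainder is the constant 13 = gcd(f, a) in F_17. Back-substituting through the division chain expresses 13 = s(x)·a(x) + t(x)·f(x) with s(x) ≡ 12x^2 + 11x + 3 (mod f), so (12x^2 + 11x + 3)·a(x) ≡ 13 (mod f). Multiplying by 13^(-1) ≡ 4 in F_17 gives a(x)^(-1) ≡ 4·(12x^2 + 11x + 3) ≡ 14x^2 + 10x + 12 (mod f). Check: (15x^2 + 4x + 12)·(14x^2 + 10x + 12) = 6x^4 + 2x^3 + 14x^2 + 15x + 8 ≡ 1 (mod x^3 + 10x^2 + 14x + 16).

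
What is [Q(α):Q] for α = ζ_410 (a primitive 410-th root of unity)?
[Q(α):Q] = 160

The minimal polynomial of ζ_410 over Q is the 410-th cyclotomic polynomial Φ_410(x), which is irreducible over Q and has degree φ(410) = 160. Hence [Q(α):Q] = φ(410) = 160.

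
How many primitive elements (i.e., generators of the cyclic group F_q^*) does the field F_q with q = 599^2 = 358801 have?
There are φ(358800) = 84480 primitive elements

F_q^* is cyclic of order q - 1 = 358800. A cyclic group of order m has exactly φ(m) generators. Here m = 358800 = 2^4 · 3 · 5^2 · 13 · 23, so the number of primitive elements is φ(358800) = 84480.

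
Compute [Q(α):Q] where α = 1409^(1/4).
[Q(α):Q] = 4

α is a root of x^4 - 1409. By Eisenstein's criterion at the prime p = 1409 (which divides the constant term 1409 but p^2 = 1985281 does not, since 1409 is squarefree), x^4 - 1409 is irreducible over Q. Hence [Q(α):Q] = 4.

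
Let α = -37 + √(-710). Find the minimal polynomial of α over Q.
m_α(x) = x^2 + 74x + 2079

From α + 37 = √(-710), squaring gives (α + 37)^2 = -710, i.e. α^2 + 74α + 1369 = -710, so α^2 + 74α + 2079 = 0. The discriminant of x^2 + 74x + 2079 is (74)^2 - 4·(2079) = 5476 - 8316 = -2840, and 4·(-710) is not a perfect square in Q since -710 is squarefree and ≠ 1. Hence x^2 + 74x + 2079 is irreducible over Q and is the minimal polynomial of α.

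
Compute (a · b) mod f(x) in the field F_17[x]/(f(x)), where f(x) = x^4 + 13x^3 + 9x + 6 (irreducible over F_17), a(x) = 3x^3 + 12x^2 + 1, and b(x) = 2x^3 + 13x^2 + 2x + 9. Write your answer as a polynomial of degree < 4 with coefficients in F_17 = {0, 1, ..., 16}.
a · b ≡ 16x^3 + 16x^2 + 7x + 9 (mod f(x))

Multiply in F_17[x]: a(x)·b(x) = (3x^3 + 12x^2 + 1)·(2x^3 + 13x^2 + 2x + 9) = 6x^6 + 12x^5 + 9x^4 + 2x^3 + 2x^2 + 2x + 9. This has degree ≥ 4, so divide by f(x) over F_17: 6x^6 + 12x^5 + 9x^4 + 2x^3 + 2x^2 + 2x + 9 = (6x^2 + 2x)·(x^4 + 13x^3 + 9x + 6) + (16x^3 + 16x^2 + 7x + 9). Hence a·b ≡ 16x^3 + 16x^2 + 7x + 9 (mod f). (F_17[x]/(f) is a field with 17^4 = 83521 elements since f is irreducible of degree 4.)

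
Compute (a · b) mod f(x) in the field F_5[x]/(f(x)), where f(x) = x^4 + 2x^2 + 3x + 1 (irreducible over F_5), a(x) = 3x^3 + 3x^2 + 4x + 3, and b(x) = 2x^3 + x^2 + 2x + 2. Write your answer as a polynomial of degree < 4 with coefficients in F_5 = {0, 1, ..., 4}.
a · b ≡ x^3 + 4x^2 + 1 (mod f(x))

Multiply in F_5[x]: a(x)·b(x) = (3x^3 + 3x^2 + 4x + 3)·(2x^3 + x^2 + 2x + 2) = x^6 + 4x^5 + 2x^4 + 2x^3 + 2x^2 + 4x + 1. This has degree ≥ 4, so divide by f(x) over F_5: x^6 + 4x^5 + 2x^4 + 2x^3 + 2x^2 + 4x + 1 = (x^2 + 4x)·(x^4 + 2x^2 + 3x + 1) + (x^3 + 4x^2 + 1). Hence a·b ≡ x^3 + 4x^2 + 1 (mod f). (F_5[x]/(f) is a field with 5^4 = 625 elements since f is irreducible of degree 4.)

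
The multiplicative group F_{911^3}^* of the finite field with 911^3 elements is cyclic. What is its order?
|F_{911^3}^*| = 756058030

F_{911^3} has 911^3 = 756058031 elements; its multiplicative group consists of all nonzero elements, so |F_{911^3}^*| = 756058031 - 1 = 756058030. (It is cyclic since any finite subgroup of the multiplicative group of a field is cyclic.)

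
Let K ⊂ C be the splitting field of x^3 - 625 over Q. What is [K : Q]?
[K : Q] = 6

The roots of x^3 - 625 are ∛625, ω∛625, ω^2∛625 where ω = e^(2πi/3) is a primitive cube root of unity, so K = Q(∛625, ω). Now [Q(∛625):Q] = 3 (since 625 is not a perfect cube, x^3 - 625 is irreducible) and [Q(ω):Q] = 2. Both 2 and 3 divide [K:Q], and [K:Q] ≤ 3·2 = 6, so [K:Q] = 6. (Equivalently: Q(∛625) ⊂ R but ω ∉ R, so [K : Q(∛625)] = 2.)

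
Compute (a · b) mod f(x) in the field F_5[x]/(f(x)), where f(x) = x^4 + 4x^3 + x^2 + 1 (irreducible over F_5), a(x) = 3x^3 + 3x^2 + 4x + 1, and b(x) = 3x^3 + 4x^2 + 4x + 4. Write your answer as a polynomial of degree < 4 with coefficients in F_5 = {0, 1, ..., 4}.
a · b ≡ x^2 + 2 (mod f(x))

Multiply in F_5[x]: a(x)·b(x) = (3x^3 + 3x^2 + 4x + 1)·(3x^3 + 4x^2 + 4x + 4) = 4x^6 + x^5 + x^4 + 3x^3 + 2x^2 + 4. This has degree ≥ 4, so divide by f(x) over F_5: 4x^6 + x^5 + x^4 + 3x^3 + 2x^2 + 4 = (4x^2 + 2)·(x^4 + 4x^3 + x^2 + 1) + (x^2 + 2). Hence a·b ≡ x^2 + 2 (mod f). (F_5[x]/(f) is a field with 5^4 = 625 elements since f is irreducible of degree 4.)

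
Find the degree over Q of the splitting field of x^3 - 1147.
[K : Q] = 6

The roots of x^3 - 1147 are ∛1147, ω∛1147, ω^2∛1147 where ω = e^(2πi/3) is a primitive cube root of unity, so K = Q(∛1147, ω). Now [Q(∛1147):Q] = 3 (since 1147 is not a perfect cube, x^3 - 1147 is irreducible) and [Q(ω):Q] = 2. Both 2 and 3 divide [K:Q], and [K:Q] ≤ 3·2 = 6, so [K:Q] = 6. (Equivalently: Q(∛1147) ⊂ R but ω ∉ R, so [K : Q(∛1147)] = 2.)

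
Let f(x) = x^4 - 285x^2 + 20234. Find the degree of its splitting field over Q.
[K : Q] = 4

Solving the quadratic in x^2: x^2 = (285 ± √(285^2 - 4·20234))/2 = (285 ± √289)/2 = (285 ± 17)/2, giving x^2 = 151 or x^2 = 134. So f(x) = (x^2 - 151)(x^2 - 134) and the roots of f are ±√151, ±√134. Hence the splitting field is K = Q(√151, √134). Since 151 and 134 are distinct squarefree integers > 1, their product 20234 is not a perfect square, so √134 ∉ Q(√151). By the tower law [K:Q] = [Q(√151,√134):Q(√151)] · [Q(√151):Q] = 2 · 2 = 4.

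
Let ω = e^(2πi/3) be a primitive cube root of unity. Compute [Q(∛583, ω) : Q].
[Q(∛583, ω) : Q] = 6

[Q(∛583):Q] = 3 (min poly x^3 - 583, irreducible since 583 is not a perfect cube). [Q(ω):Q] = 2 (min poly x^2 + x + 1). Since Q(∛583) ⊂ R and ω ∉ R, we have ω ∉ Q(∛583), so x^2 + x + 1 remains irreducible over Q(∛583) and [Q(∛583, ω) : Q(∛583)] = 2. By the tower law, [Q(∛583, ω) : Q] = 3 · 2 = 6. (In fact Q(∛583, ω) is the splitting field of x^3 - 583 over Q.)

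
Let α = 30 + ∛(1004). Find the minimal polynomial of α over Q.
m_α(x) = x^3 - 90x^2 + 2700x - 28004

Set β = α - 30 = ∛(1004), so β^3 = 1004. Then (α - 30)^3 - 1004 = 0, i.e. α is a root of g(x) = (x - 30)^3 - 1004 = x^3 - 90x^2 + 2700x - 28004. Since g(x) = h(x - 30) where h(x) = x^3 - 1004, and h is irreducible over Q (because 1004 is not a perfect cube, so h has no rational root, and a monic cubic with no rational root is irreducible), g is also irreducible (irreducibility is preserved under the substitution x → x - 30). Hence m_α(x) = x^3 - 90x^2 + 2700x - 28004.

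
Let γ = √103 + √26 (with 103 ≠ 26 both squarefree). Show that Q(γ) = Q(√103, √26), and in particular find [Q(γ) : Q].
[Q(γ) : Q] = 4 (equivalently, Q(γ) = Q(√103, √26))

Obviously Q(γ) ⊆ Q(√103, √26), and [Q(√103, √26):Q] = 4 (since 103, 26 are distinct squarefree integers > 1 with 2678 not a perfect square). To show equality we compute the minimal polynomial of γ. From γ = √103 + √26: γ^2 = 103 + 2√(2678) + 26 = 129 + 2√(2678), so γ^2 - 129 = 2√(2678); squaring, (γ^2 - 129)^2 = 4·2678, i.e. γ^4 - 258γ^2 + 16641 - 10712 = 0, i.e. γ^4 - 258γ^2 + 5929 = 0. So γ is a root of x^4 - 258x^2 + 5929. This polynomial is irreducible over Q: it has no rational root (each ±√103 ± √26 is irrational), and any factorization into two quadratics over Q would force √(2678) ∈ Q (pairing opposite roots) or √103, √26 ∈ Q (other pairings), all impossible. Hence [Q(γ):Q] = 4 = [Q(√103, √26):Q], so Q(γ) = Q(√103, √26).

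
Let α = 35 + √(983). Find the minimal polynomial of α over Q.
m_α(x) = x^2 - 70x + 242

From α - 35 = √(983), squaring gives (α - 35)^2 = 983, i.e. α^2 - 70α + 1225 = 983, so α^2 - 70α + 242 = 0. The discriminant of x^2 - 70x + 242 is (-70)^2 - 4·(242) = 4900 - 968 = 3932, and 4·(983) is not a perfect square in Q since 983 is squarefree and ≠ 1. Hence x^2 - 70x + 242 is irreducible over Q and is the minimal polynomial of α.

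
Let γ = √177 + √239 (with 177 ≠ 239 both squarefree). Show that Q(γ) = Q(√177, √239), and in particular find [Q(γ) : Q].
[Q(γ) : Q] = 4 (equivalently, Q(γ) = Q(√177, √239))

Obviously Q(γ) ⊆ Q(√177, √239), and [Q(√177, √239):Q] = 4 (since 177, 239 are distinct squarefree integers > 1 with 42303 not a perfect square). To show equality we compute the minimal polynomial of γ. From γ = √177 + √239: γ^2 = 177 + 2√(42303) + 239 = 416 + 2√(42303), so γ^2 - 416 = 2√(42303); squaring, (γ^2 - 416)^2 = 4·42303, i.e. γ^4 - 832γ^2 + 173056 - 169212 = 0, i.e. γ^4 - 832γ^2 + 3844 = 0. So γ is a root of x^4 - 832x^2 + 3844. This polynomial is irreducible over Q: it has no rational root (each ±√177 ± √239 is irrational), and any factorization into two quadratics over Q would force √(42303) ∈ Q (pairing opposite roots) or √177, √239 ∈ Q (other pairings), all impossible. Hence [Q(γ):Q] = 4 = [Q(√177, √239):Q], so Q(γ) = Q(√177, √239).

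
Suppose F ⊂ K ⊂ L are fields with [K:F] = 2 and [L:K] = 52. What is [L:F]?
[L:F] = 104

The tower law says that for any tower of field extensions F ⊂ K ⊂ L with finite degrees, [L:F] = [L:K] · [K:F]. Here this gives [L:F] = 52 · 2 = 104.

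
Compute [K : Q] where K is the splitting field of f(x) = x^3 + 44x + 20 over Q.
[K : Q] = 6

By the rational root test, any rational root of the monic integer polynomial f(x) = x^3 + 44x + 20 must be an integer dividing the constant term 20, i.e. one of ±{1, 2, 4, 5, 10, 20}. Evaluating: f(1) = 65, f(-1) = -25, f(2) = 116, f(-2) = -76, f(4) = 260, f(-4) = -220, f(5) = 365, f(-5) = -325, f(10) = 1460, f(-10) = -1420, f(20) = 8900, f(-20) = -8860; none is 0, so f has no rational root and is therefore irreducible over Q (a cubic with no linear factor over a field is irreducible). For an irreducible cubic, the Galois group is A_3 or S_3 according as the discriminant disc(f) = -4a^3 - 27b^2 = -4·(44)^3 - 27·(20)^2 = -351536 is or is not a square in Q. Here disc(f) = -351536 is not a perfect square in Q, so the Galois group of f over Q is not contained in A_3 and must be all of S_3. The splitting field has degree |S_3| = 6 over Q, so [K : Q] = 6.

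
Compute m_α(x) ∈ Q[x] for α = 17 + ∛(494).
m_α(x) = x^3 - 51x^2 + 867x - 5407

Set β = α - 17 = ∛(494), so β^3 = 494. Then (α - 17)^3 - 494 = 0, i.e. α is a root of g(x) = (x - 17)^3 - 494 = x^3 - 51x^2 + 867x - 5407. Since g(x) = h(x - 17) where h(x) = x^3 - 494, and h is irreducible over Q (because 494 is not a perfect cube, so h has no rational root, and a monic cubic with no rational root is irreducible), g is also irreducible (irreducibility is preserved under the substitution x → x - 17). Hence m_α(x) = x^3 - 51x^2 + 867x - 5407.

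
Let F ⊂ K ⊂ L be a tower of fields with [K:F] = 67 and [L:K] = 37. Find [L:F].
[L:F] = 2479

The tower law says that for any tower of field extensions F ⊂ K ⊂ L with finite degrees, [L:F] = [L:K] · [K:F]. Here this gives [L:F] = 37 · 67 = 2479.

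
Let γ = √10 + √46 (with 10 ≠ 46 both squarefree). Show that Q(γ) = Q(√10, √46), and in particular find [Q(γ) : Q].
[Q(γ) : Q] = 4 (equivalently, Q(γ) = Q(√10, √46))

Obviously Q(γ) ⊆ Q(√10, √46), and [Q(√10, √46):Q] = 4 (since 10, 46 are distinct squarefree integers > 1 with 460 not a perfect square). To show equality we compute the minimal polynomial of γ. From γ = √10 + √46: γ^2 = 10 + 2√(460) + 46 = 56 + 2√(460), so γ^2 - 56 = 2√(460); squaring, (γ^2 - 56)^2 = 4·460, i.e. γ^4 - 112γ^2 + 3136 - 1840 = 0, i.e. γ^4 - 112γ^2 + 1296 = 0. So γ is a root of x^4 - 112x^2 + 1296. This polynomial is irreducible over Q: it has no rational root (each ±√10 ± √46 is irrational), and any factorization into two quadratics over Q would force √(460) ∈ Q (pairing opposite roots) or √10, √46 ∈ Q (other pairings), all impossible. Hence [Q(γ):Q] = 4 = [Q(√10, √46):Q], so Q(γ) = Q(√10, √46).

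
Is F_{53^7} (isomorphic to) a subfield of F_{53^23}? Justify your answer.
No: F_{53^7} is not a subfield of F_{53^23}

F_{p^m} embeds in F_{p^n} iff m | n. Here 7 ∤ 23 (since 23 = 3·7 + 2 with remainder 2 ≠ 0), so F_{53^7} is not a subfield of F_{53^23}. Equivalently: if it were, the tower law would give 7 = [F_{53^7}:F_53] dividing [F_{53^23}:F_53] = 23, contradiction.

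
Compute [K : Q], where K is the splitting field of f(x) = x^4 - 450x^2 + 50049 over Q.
[K : Q] = 4

Solving the quadratic in x^2: x^2 = (450 ± √(450^2 - 4·50049))/2 = (450 ± √2304)/2 = (450 ± 48)/2, giving x^2 = 201 or x^2 = 249. So f(x) = (x^2 - 201)(x^2 - 249) and the roots of f are ±√201, ±√249. Hence the splitting field is K = Q(√201, √249). Since 201 and 249 are distinct squarefree integers > 1, their product 50049 is not a perfect square, so √249 ∉ Q(√201). By the tower law [K:Q] = [Q(√201,√249):Q(√201)] · [Q(√201):Q] = 2 · 2 = 4.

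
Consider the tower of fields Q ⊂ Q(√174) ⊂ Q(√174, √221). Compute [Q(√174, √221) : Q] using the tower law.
[Q(√174, √221) : Q] = 4

[Q(√174):Q] = 2 (min poly x^2 - 174, irreducible since 174 is squarefree > 1). For the top step, suppose √221 ∈ Q(√174), say √221 = c + d√174 with c, d ∈ Q. Squaring: 221 = c^2 + 174d^2 + 2cd√174. Since √174 ∉ Q this forces 2cd = 0. If d = 0 then √221 = c ∈ Q, contradicting 221 squarefree > 1. If c = 0 then 221 = 174d^2, so 174·221 = (174d)^2 is a perfect square in Q — but 174·221 = 38454 is not a perfect square (since 174 and 221 are distinct squarefree integers). Contradiction. Hence √221 ∉ Q(√174), so x^2 - 221 stays irreducible over Q(√174) and [Q(√174, √221) : Q(√174)] = 2. By the tower law, [Q(√174, √221) : Q] = 2 · 2 = 4.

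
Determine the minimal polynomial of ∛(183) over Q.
m_α(x) = x^3 - 183

α satisfies α^3 = 183, so x^3 - 183 annihilates α. By the rational root test, a rational root p/q (in lowest terms) of x^3 - 183 would satisfy p^3 = 183 q^3, forcing q = 1 and p^3 = 183; but 183 is not a perfect cube, contradiction. A monic cubic over Q with no rational root is irreducible (any nontrivial factorization would include a linear factor). Hence x^3 - 183 is the minimal polynomial of α, and in particular [Q(α):Q] = 3.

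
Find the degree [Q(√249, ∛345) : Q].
[Q(√249, ∛345) : Q] = 6

Let L = Q(√249, ∛345). Since Q(√249) ⊂ L and [Q(√249):Q] = 2, the tower law gives 2 | [L:Q]. Likewise Q(∛345) ⊂ L with [Q(∛345):Q] = 3 (because 345 is not a perfect cube), so 3 | [L:Q]. As gcd(2,3) = 1, [L:Q] is divisible by 6. Conversely L is generated over Q by √249 and ∛345, so [L:Q] ≤ 2·3 = 6. Therefore [Q(√249, ∛345) : Q] = 6.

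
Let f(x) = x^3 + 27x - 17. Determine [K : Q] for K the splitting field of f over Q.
[K : Q] = 6

By the rational root test, any rational root of the monic integer polynomial f(x) = x^3 + 27x - 17 must be an integer dividing the constant term -17, i.e. one of ±{1, 17}. Evaluating: f(1) = 11, f(-1) = -45, f(17) = 5355, f(-17) = -5389; none is 0, so f has no rational root and is therefore irreducible over Q (a cubic with no linear factor over a field is irreducible). For an irreducible cubic, the Galois group is A_3 or S_3 according as the discriminant disc(f) = -4a^3 - 27b^2 = -4·(27)^3 - 27·(-17)^2 = -86535 is or is not a square in Q. Here disc(f) = -86535 is not a perfect square in Q, so the Galois group of f over Q is not contained in A_3 and must be all of S_3. The splitting field has degree |S_3| = 6 over Q, so [K : Q] = 6.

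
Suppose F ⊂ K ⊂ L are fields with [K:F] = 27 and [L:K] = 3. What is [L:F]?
[L:F] = 81

The tower law says that for any tower of field extensions F ⊂ K ⊂ L with finite degrees, [L:F] = [L:K] · [K:F]. Here this gives [L:F] = 3 · 27 = 81.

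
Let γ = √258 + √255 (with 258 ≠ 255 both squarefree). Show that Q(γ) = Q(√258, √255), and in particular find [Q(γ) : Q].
[Q(γ) : Q] = 4 (equivalently, Q(γ) = Q(√258, √255))

Obviously Q(γ) ⊆ Q(√258, √255), and [Q(√258, √255):Q] = 4 (since 258, 255 are distinct squarefree integers > 1 with 65790 not a perfect square). To show equality we compute the minimal polynomial of γ. From γ = √258 + √255: γ^2 = 258 + 2√(65790) + 255 = 513 + 2√(65790), so γ^2 - 513 = 2√(65790); squaring, (γ^2 - 513)^2 = 4·65790, i.e. γ^4 - 1026γ^2 + 263169 - 263160 = 0, i.e. γ^4 - 1026γ^2 + 9 = 0. So γ is a root of x^4 - 1026x^2 + 9. This polynomial is irreducible over Q: it has no rational root (each ±√258 ± √255 is irrational), and any factorization into two quadratics over Q would force √(65790) ∈ Q (pairing opposite roots) or √258, √255 ∈ Q (other pairings), all impossible. Hence [Q(γ):Q] = 4 = [Q(√258, √255):Q], so Q(γ) = Q(√258, √255).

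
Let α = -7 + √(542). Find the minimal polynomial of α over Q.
m_α(x) = x^2 + 14x - 493

From α + 7 = √(542), squaring gives (α + 7)^2 = 542, i.e. α^2 + 14α + 49 = 542, so α^2 + 14α - 493 = 0. The discriminant of x^2 + 14x - 493 is (14)^2 - 4·(-493) = 196 + 1972 = 2168, and 4·(542) is not a perfect square in Q since 542 is squarefree and ≠ 1. Hence x^2 + 14x - 493 is irreducible over Q and is the minimal polynomial of α.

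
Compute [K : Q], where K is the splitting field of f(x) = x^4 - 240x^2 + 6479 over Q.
[K : Q] = 4

Solving the quadratic in x^2: x^2 = (240 ± √(240^2 - 4·6479))/2 = (240 ± √31684)/2 = (240 ± 178)/2, giving x^2 = 31 or x^2 = 209. So f(x) = (x^2 - 31)(x^2 - 209) and the roots of f are ±√31, ±√209. Hence the splitting field is K = Q(√31, √209). Since 31 and 209 are distinct squarefree integers > 1, their product 6479 is not a perfect square, so √209 ∉ Q(√31). By the tower law [K:Q] = [Q(√31,√209):Q(√31)] · [Q(√31):Q] = 2 · 2 = 4.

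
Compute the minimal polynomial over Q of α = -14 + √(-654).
m_α(x) = x^2 + 28x + 850

From α + 14 = √(-654), squaring gives (α + 14)^2 = -654, i.e. α^2 + 28α + 196 = -654, so α^2 + 28α + 850 = 0. The discriminant of x^2 + 28x + 850 is (28)^2 - 4·(850) = 784 - 3400 = -2616, and 4·(-654) is not a perfect square in Q since -654 is squarefree and ≠ 1. Hence x^2 + 28x + 850 is irreducible over Q and is the minimal polynomial of α.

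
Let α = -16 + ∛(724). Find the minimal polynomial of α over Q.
m_α(x) = x^3 + 48x^2 + 768x + 3372

Set β = α + 16 = ∛(724), so β^3 = 724. Then (α + 16)^3 - 724 = 0, i.e. α is a root of g(x) = (x + 16)^3 - 724 = x^3 + 48x^2 + 768x + 3372. Since g(x) = h(x + 16) where h(x) = x^3 - 724, and h is irreducible over Q (because 724 is not a perfect cube, so h has no rational root, and a monic cubic with no rational root is irreducible), g is also irreducible (irreducibility is preserved under the substitution x → x + 16). Hence m_α(x) = x^3 + 48x^2 + 768x + 3372.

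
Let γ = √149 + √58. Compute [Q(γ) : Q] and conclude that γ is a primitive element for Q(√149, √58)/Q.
[Q(γ) : Q] = 4 (equivalently, Q(γ) = Q(√149, √58))

Obviously Q(γ) ⊆ Q(√149, √58), and [Q(√149, √58):Q] = 4 (since 149, 58 are distinct squarefree integers > 1 with 8642 not a perfect square). To show equality we compute the minimal polynomial of γ. From γ = √149 + √58: γ^2 = 149 + 2√(8642) + 58 = 207 + 2√(8642), so γ^2 - 207 = 2√(8642); squaring, (γ^2 - 207)^2 = 4·8642, i.e. γ^4 - 414γ^2 + 42849 - 34568 = 0, i.e. γ^4 - 414γ^2 + 8281 = 0. So γ is a root of x^4 - 414x^2 + 8281. This polynomial is irreducible over Q: it has no rational root (each ±√149 ± √58 is irrational), and any factorization into two quadratics over Q would force √(8642) ∈ Q (pairing opposite roots) or √149, √58 ∈ Q (other pairings), all impossible. Hence [Q(γ):Q] = 4 = [Q(√149, √58):Q], so Q(γ) = Q(√149, √58).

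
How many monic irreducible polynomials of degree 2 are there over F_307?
There are 46971 monic irreducible polynomials of degree 2 over F_307

Each element of F_{307^2} that lies in no proper subfield is a root of exactly one monic irreducible of degree 2 over F_307, and each such polynomial has 2 distinct roots in F_{307^2}. By Möbius inversion the count is N_307(2) = (1/2) Σ_{d|2} μ(2/d) · 307^d = (1/2)(μ(2)·307^1 + μ(1)·307^2) = 93942/2 = 46971.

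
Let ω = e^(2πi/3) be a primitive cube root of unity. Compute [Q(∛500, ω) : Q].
[Q(∛500, ω) : Q] = 6

[Q(∛500):Q] = 3 (min poly x^3 - 500, irreducible since 500 is not a perfect cube). [Q(ω):Q] = 2 (min poly x^2 + x + 1). Since Q(∛500) ⊂ R and ω ∉ R, we have ω ∉ Q(∛500), so x^2 + x + 1 remains irreducible over Q(∛500) and [Q(∛500, ω) : Q(∛500)] = 2. By the tower law, [Q(∛500, ω) : Q] = 3 · 2 = 6. (In fact Q(∛500, ω) is the splitting field of x^3 - 500 over Q.)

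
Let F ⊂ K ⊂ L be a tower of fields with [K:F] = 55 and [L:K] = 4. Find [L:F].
[L:F] = 220

The tower law says that for any tower of field extensions F ⊂ K ⊂ L with finite degrees, [L:F] = [L:K] · [K:F]. Here this gives [L:F] = 4 · 55 = 220.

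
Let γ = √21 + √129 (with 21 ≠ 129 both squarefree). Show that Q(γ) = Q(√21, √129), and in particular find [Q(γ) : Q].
[Q(γ) : Q] = 4 (equivalently, Q(γ) = Q(√21, √129))

Obviously Q(γ) ⊆ Q(√21, √129), and [Q(√21, √129):Q] = 4 (since 21, 129 are distinct squarefree integers > 1 with 2709 not a perfect square). To show equality we compute the minimal polynomial of γ. From γ = √21 + √129: γ^2 = 21 + 2√(2709) + 129 = 150 + 2√(2709), so γ^2 - 150 = 2√(2709); squaring, (γ^2 - 150)^2 = 4·2709, i.e. γ^4 - 300γ^2 + 22500 - 10836 = 0, i.e. γ^4 - 300γ^2 + 11664 = 0. So γ is a root of x^4 - 300x^2 + 11664. This polynomial is irreducible over Q: it has no rational root (each ±√21 ± √129 is irrational), and any factorization into two quadratics over Q would force √(2709) ∈ Q (pairing opposite roots) or √21, √129 ∈ Q (other pairings), all impossible. Hence [Q(γ):Q] = 4 = [Q(√21, √129):Q], so Q(γ) = Q(√21, √129).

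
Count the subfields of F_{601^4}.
F_{601^4} has 3 subfields

The subfields of F_{p^n} are exactly the fields F_{p^d} for d | n (each is the fixed field of the unique index-d subgroup of Gal(F_{p^n}/F_p) ≅ Z/nZ). The divisors of n = 4 are {1, 2, 4}, giving 3 subfields: F_{601^1}, F_{601^2}, F_{601^4}.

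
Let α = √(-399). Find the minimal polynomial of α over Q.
m_α(x) = x^2 + 399

α satisfies α^2 + 399 = 0, so x^2 + 399 annihilates α. Since d = -399 is squarefree and ≠ 1, it is not a perfect square in Q, so x^2 + 399 has no rational root and is therefore irreducible over Q (a degree-2 polynomial over a field is irreducible iff it has no root). Hence m_α(x) = x^2 + 399.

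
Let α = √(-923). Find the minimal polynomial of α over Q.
m_α(x) = x^2 + 923

α satisfies α^2 + 923 = 0, so x^2 + 923 annihilates α. Since d = -923 is squarefree and ≠ 1, it is not a perfect square in Q, so x^2 + 923 has no rational root and is therefore irreducible over Q (a degree-2 polynomial over a field is irreducible iff it has no root). Hence m_α(x) = x^2 + 923.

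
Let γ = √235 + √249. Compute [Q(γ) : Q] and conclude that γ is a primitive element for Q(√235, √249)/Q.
[Q(γ) : Q] = 4 (equivalently, Q(γ) = Q(√235, √249))

Obviously Q(γ) ⊆ Q(√235, √249), and [Q(√235, √249):Q] = 4 (since 235, 249 are distinct squarefree integers > 1 with 58515 not a perfect square). To show equality we compute the minimal polynomial of γ. From γ = √235 + √249: γ^2 = 235 + 2√(58515) + 249 = 484 + 2√(58515), so γ^2 - 484 = 2√(58515); squaring, (γ^2 - 484)^2 = 4·58515, i.e. γ^4 - 968γ^2 + 234256 - 234060 = 0, i.e. γ^4 - 968γ^2 + 196 = 0. So γ is a root of x^4 - 968x^2 + 196. This polynomial is irreducible over Q: it has no rational root (each ±√235 ± √249 is irrational), and any factorization into two quadratics over Q would force √(58515) ∈ Q (pairing opposite roots) or √235, √249 ∈ Q (other pairings), all impossible. Hence [Q(γ):Q] = 4 = [Q(√235, √249):Q], so Q(γ) = Q(√235, √249).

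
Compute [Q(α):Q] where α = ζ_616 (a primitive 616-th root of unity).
[Q(α):Q] = 240

The minimal polynomial of ζ_616 over Q is the 616-th cyclotomic polynomial Φ_616(x), which is irreducible over Q and has degree φ(616) = 240. Hence [Q(α):Q] = φ(616) = 240.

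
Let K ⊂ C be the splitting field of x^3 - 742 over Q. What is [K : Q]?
[K : Q] = 6

The roots of x^3 - 742 are ∛742, ω∛742, ω^2∛742 where ω = e^(2πi/3) is a primitive cube root of unity, so K = Q(∛742, ω). Now [Q(∛742):Q] = 3 (since 742 is not a perfect cube, x^3 - 742 is irreducible) and [Q(ω):Q] = 2. Both 2 and 3 divide [K:Q], and [K:Q] ≤ 3·2 = 6, so [K:Q] = 6. (Equivalently: Q(∛742) ⊂ R but ω ∉ R, so [K : Q(∛742)] = 2.)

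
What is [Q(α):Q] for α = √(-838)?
[Q(α):Q] = 2

[Q(α):Q] equals the degree of the minimal polynomial of α. Here α^2 = -838 and x^2 + 838 is irreducible (d = -838 is squarefree, ≠ 1, hence not a square), so deg(m_α) = 2. Thus [Q(α):Q] = 2.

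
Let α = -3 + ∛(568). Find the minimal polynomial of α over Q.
m_α(x) = x^3 + 9x^2 + 27x - 541

Set β = α + 3 = ∛(568), so β^3 = 568. Then (α + 3)^3 - 568 = 0, i.e. α is a root of g(x) = (x + 3)^3 - 568 = x^3 + 9x^2 + 27x - 541. Since g(x) = h(x + 3) where h(x) = x^3 - 568, and h is irreducible over Q (because 568 is not a perfect cube, so h has no rational root, and a monic cubic with no rational root is irreducible), g is also irreducible (irreducibility is preserved under the substitution x → x + 3). Hence m_α(x) = x^3 + 9x^2 + 27x - 541.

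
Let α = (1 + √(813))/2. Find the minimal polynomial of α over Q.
m_α(x) = x^2 - x - 203

From 2α - 1 = √(813), squaring gives (2α - 1)^2 = 813, i.e. 4α^2 - 4α + 1 = 813, so α^2 - α + (1 - 813)/4 = 0. Since 813 ≡ 1 (mod 4), (1 - 813)/4 = -203 ∈ Z. The polynomial x^2 - x - 203 has discriminant 1 - 4·(-203) = 813, which is not a perfect square in Q (d = 813 is squarefree and ≠ 1), so x^2 - x - 203 is irreducible over Q. It is the minimal polynomial of α.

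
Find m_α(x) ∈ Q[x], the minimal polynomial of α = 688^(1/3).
m_α(x) = x^3 - 688

α satisfies α^3 = 688, so x^3 - 688 annihilates α. By the rational root test, a rational root p/q (in lowest terms) of x^3 - 688 would satisfy p^3 = 688 q^3, forcing q = 1 and p^3 = 688; but 688 is not a perfect cube, contradiction. A monic cubic over Q with no rational root is irreducible (any nontrivial factorization would include a linear factor). Hence x^3 - 688 is the minimal polynomial of α, and in particular [Q(α):Q] = 3.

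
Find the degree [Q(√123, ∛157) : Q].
[Q(√123, ∛157) : Q] = 6

Let L = Q(√123, ∛157). Since Q(√123) ⊂ L and [Q(√123):Q] = 2, the tower law gives 2 | [L:Q]. Likewise Q(∛157) ⊂ L with [Q(∛157):Q] = 3 (because 157 is not a perfect cube), so 3 | [L:Q]. As gcd(2,3) = 1, [L:Q] is divisible by 6. Conversely L is generated over Q by √123 and ∛157, so [L:Q] ≤ 2·3 = 6. Therefore [Q(√123, ∛157) : Q] = 6.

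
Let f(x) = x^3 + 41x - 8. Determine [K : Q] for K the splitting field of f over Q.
[K : Q] = 6

By the rational root test, any rational root of the monic integer polynomial f(x) = x^3 + 41x - 8 must be an integer dividing the constant term -8, i.e. one of ±{1, 2, 4, 8}. Evaluating: f(1) = 34, f(-1) = -50, f(2) = 82, f(-2) = -98, f(4) = 220, f(-4) = -236, f(8) = 832, f(-8) = -848; none is 0, so f has no rational root and is therefore irreducible over Q (a cubic with no linear factor over a field is irreducible). For an irreducible cubic, the Galois group is A_3 or S_3 according as the discriminant disc(f) = -4a^3 - 27b^2 = -4·(41)^3 - 27·(-8)^2 = -277412 is or is not a square in Q. Here disc(f) = -277412 is not a perfect square in Q, so the Galois group of f over Q is not contained in A_3 and must be all of S_3. The splitting field has degree |S_3| = 6 over Q, so [K : Q] = 6.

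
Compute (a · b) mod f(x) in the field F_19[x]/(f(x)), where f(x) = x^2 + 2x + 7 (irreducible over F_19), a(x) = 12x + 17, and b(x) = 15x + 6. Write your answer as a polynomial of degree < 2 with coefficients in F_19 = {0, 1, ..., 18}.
a · b ≡ 5x + 1 (mod f(x))

Multiply in F_19[x]: a(x)·b(x) = (12x + 17)·(15x + 6) = 9x^2 + 4x + 7. This has degree ≥ 2, so divide by f(x) over F_19: 9x^2 + 4x + 7 = (9)·(x^2 + 2x + 7) + (5x + 1). Hence a·b ≡ 5x + 1 (mod f). (F_19[x]/(f) is a field with 19^2 = 361 elements since f is irreducible of degree 2.)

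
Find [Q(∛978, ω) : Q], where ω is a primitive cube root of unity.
[Q(∛978, ω) : Q] = 6

[Q(∛978):Q] = 3 (min poly x^3 - 978, irreducible since 978 is not a perfect cube). [Q(ω):Q] = 2 (min poly x^2 + x + 1). Since Q(∛978) ⊂ R and ω ∉ R, we have ω ∉ Q(∛978), so x^2 + x + 1 remains irreducible over Q(∛978) and [Q(∛978, ω) : Q(∛978)] = 2. By the tower law, [Q(∛978, ω) : Q] = 3 · 2 = 6. (In fact Q(∛978, ω) is the splitting field of x^3 - 978 over Q.)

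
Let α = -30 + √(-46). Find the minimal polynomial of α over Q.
m_α(x) = x^2 + 60x + 946

From α + 30 = √(-46), squaring gives (α + 30)^2 = -46, i.e. α^2 + 60α + 900 = -46, so α^2 + 60α + 946 = 0. The discriminant of x^2 + 60x + 946 is (60)^2 - 4·(946) = 3600 - 3784 = -184, and 4·(-46) is not a perfect square in Q since -46 is squarefree and ≠ 1. Hence x^2 + 60x + 946 is irreducible over Q and is the minimal polynomial of α.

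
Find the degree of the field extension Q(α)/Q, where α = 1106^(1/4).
[Q(α):Q] = 4

α is a root of x^4 - 1106. By Eisenstein's criterion at the prime p = 2 (which divides the constant term 1106 but p^2 = 4 does not, since 1106 is squarefree), x^4 - 1106 is irreducible over Q. Hence [Q(α):Q] = 4.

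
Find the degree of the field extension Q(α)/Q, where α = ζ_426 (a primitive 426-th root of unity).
[Q(α):Q] = 140

The minimal polynomial of ζ_426 over Q is the 426-th cyclotomic polynomial Φ_426(x), which is irreducible over Q and has degree φ(426) = 140. Hence [Q(α):Q] = φ(426) = 140.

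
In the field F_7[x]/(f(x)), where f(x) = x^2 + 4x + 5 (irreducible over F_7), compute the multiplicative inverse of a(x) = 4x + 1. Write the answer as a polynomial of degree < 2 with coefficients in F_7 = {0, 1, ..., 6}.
a(x)^(-1) ≡ 5x + 3 (mod f(x))

Since f is irreducible over F_7, F_7[x]/(f) is a field and a(x) ≠ 0 has an inverse. Apply the extended Euclidean algorithm to f(x) and a(x) in F_7[x]: f(x) = (2x + 4)·a(x) + (1). The last nonzero remainder is the constant 1 = gcd(f, a) in F_7. Back-substituting through the division chain expresses 1 = s(x)·a(x) + t(x)·f(x) with s(x) ≡ 5x + 3 (mod f), so a(x)^(-1) ≡ s(x) = 5x + 3 (mod f). Check: (4x + 1)·(5x + 3) = 6x^2 + 3x + 3 ≡ 1 (mod x^2 + 4x + 5).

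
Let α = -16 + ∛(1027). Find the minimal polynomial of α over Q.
m_α(x) = x^3 + 48x^2 + 768x + 3069

Set β = α + 16 = ∛(1027), so β^3 = 1027. Then (α + 16)^3 - 1027 = 0, i.e. α is a root of g(x) = (x + 16)^3 - 1027 = x^3 + 48x^2 + 768x + 3069. Since g(x) = h(x + 16) where h(x) = x^3 - 1027, and h is irreducible over Q (because 1027 is not a perfect cube, so h has no rational root, and a monic cubic with no rational root is irreducible), g is also irreducible (irreducibility is preserved under the substitution x → x + 16). Hence m_α(x) = x^3 + 48x^2 + 768x + 3069.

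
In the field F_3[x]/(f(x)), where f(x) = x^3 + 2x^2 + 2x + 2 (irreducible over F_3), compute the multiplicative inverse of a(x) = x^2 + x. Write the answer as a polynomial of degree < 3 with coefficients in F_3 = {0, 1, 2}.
a(x)^(-1) ≡ 2x^2 (mod f(x))

Since f is irreducible over F_3, F_3[x]/(f) is a field and a(x) ≠ 0 has an inverse. Apply the extended Euclidean algorithm to f(x) and a(x) in F_3[x]: f(x) = (x + 1)·a(x) + (x + 2);  a(x) = (x + 2)·(x + 2) + (2). The last nonzero remainder is the constant 2 = gcd(f, a) in F_3. Back-substituting through the division chain expresses 2 = s(x)·a(x) + t(x)·f(x) with s(x) ≡ x^2 (mod f), so (x^2)·a(x) ≡ 2 (mod f). Multiplying by 2^(-1) ≡ 2 in F_3 gives a(x)^(-1) ≡ 2·(x^2) ≡ 2x^2 (mod f). Check: (x^2 + x)·(2x^2) = 2x^4 + 2x^3 ≡ 1 (mod x^3 + 2x^2 + 2x + 2).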